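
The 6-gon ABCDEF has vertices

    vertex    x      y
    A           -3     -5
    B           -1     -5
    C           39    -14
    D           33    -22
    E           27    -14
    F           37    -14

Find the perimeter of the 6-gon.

114

|AB| = √((2)² + (0)²) = √4 = 2
|BC| = √((40)² + (-9)²) = √1681 = 41
|CD| = √((-6)² + (-8)²) = √100 = 10
|DE| = √((-6)² + (8)²) = √100 = 10
|EF| = √((10)² + (0)²) = √100 = 10
|FA| = √((-40)² + (9)²) = √1681 = 41
Perimeter = 2 + 41 + 10 + 10 + 10 + 41 = 114.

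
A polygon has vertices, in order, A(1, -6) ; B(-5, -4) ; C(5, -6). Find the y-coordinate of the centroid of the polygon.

-16/3

Apply the shoelace formula. First the cross-terms c_i = x_i·y_{i+1} − x_{i+1}·y_i:
  -34, 50, -24  ⇒  2A = -8, A = -4.
Then Σ (y_i + y_{i+1})·c_i = 128, so ȳ = 128 / (6·(-4)) = -16/3.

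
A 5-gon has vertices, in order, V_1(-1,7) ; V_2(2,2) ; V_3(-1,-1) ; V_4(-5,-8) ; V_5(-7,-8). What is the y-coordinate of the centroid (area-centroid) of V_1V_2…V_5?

-71/129

Apply the shoelace formula. First the cross-terms c_i = x_i·y_{i+1} − x_{i+1}·y_i:
  -16, 0, 3, -16, -57  ⇒  2A = -86, A = -43.
Then Σ (y_i + y_{i+1})·c_i = 142, so ȳ = 142 / (6·(-43)) = -71/129.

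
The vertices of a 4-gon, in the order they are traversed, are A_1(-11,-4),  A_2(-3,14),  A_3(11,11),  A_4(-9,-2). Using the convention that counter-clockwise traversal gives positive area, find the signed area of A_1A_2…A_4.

-131

Apply Gauss's area formula: 2A = Σ (x_i·y_{i+1} − x_{i+1}·y_i), indices taken mod 4.
Σ = (-166) + (-187) + (77) + (14) = -262
Signed area = Σ/2 = -131 (negative ⇒ clockwise traversal).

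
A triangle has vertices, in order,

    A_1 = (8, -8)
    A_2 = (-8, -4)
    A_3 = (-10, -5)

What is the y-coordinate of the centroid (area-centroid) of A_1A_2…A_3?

Apply the shoelace (surveyor's) formula. First the cross-terms c_i = x_i·y_{i+1} − x_{i+1}·y_i:
  -96, 0, 120  ⇒  2A = 24, A = 12.
Then Σ (y_i + y_{i+1})·c_i = -408, so ȳ = -408 / (6·12) = -17/3.

-17/3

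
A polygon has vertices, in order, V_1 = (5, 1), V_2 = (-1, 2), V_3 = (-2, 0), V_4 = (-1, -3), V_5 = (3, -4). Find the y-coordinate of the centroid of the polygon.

Apply the shoelace formula. First the cross-terms c_i = x_i·y_{i+1} − x_{i+1}·y_i:
  11, 4, 6, 13, 23  ⇒  2A = 57, A = 28.5.
Then Σ (y_i + y_{i+1})·c_i = -137, so ȳ = -137 / (6·28.5) = -137/171.

-137/171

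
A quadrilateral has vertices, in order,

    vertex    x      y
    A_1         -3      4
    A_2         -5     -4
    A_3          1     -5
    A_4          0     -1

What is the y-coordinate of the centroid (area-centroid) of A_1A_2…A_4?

Apply Gauss's area formula. First the cross-terms c_i = x_i·y_{i+1} − x_{i+1}·y_i:
  32, 29, -1, -3  ⇒  2A = 57, A = 28.5.
Then Σ (y_i + y_{i+1})·c_i = -264, so ȳ = -264 / (6·28.5) = -88/57.

-88/57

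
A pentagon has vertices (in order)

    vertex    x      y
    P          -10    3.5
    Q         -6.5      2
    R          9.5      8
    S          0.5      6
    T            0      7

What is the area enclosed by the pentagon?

29.125

Cross-terms: 2.75, -71, 53, 3.5, 70  ⇒  Σ = 58.25
Area = |Σ|/2 = 29.125.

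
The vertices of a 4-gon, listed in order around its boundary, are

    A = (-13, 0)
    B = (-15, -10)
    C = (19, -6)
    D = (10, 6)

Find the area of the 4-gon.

331

Σ = (130) + (280) + (174) + (78) = 662
Area = |Σ|/2 = 331.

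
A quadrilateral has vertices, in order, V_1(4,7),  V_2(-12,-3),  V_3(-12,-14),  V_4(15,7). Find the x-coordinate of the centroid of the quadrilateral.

Apply the surveyor's formula. First the cross-terms c_i = x_i·y_{i+1} − x_{i+1}·y_i:
  72, 132, 126, 77  ⇒  2A = 407, A = 203.5.
Then Σ (x_i + x_{i+1})·c_i = -1903, so x̄ = -1903 / (6·203.5) = -173/111.

-173/111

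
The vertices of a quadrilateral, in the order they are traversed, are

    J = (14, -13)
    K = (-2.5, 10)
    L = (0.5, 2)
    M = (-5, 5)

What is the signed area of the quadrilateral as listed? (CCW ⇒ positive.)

52.5

Σ = (107.5) + (-10) + (12.5) + (-5) = 105
Signed area = Σ/2 = 52.5 (positive ⇒ counter-clockwise traversal).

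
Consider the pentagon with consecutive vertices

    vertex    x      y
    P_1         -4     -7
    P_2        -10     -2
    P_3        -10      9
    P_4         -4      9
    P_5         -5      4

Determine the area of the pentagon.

Σ = (-62) + (-110) + (-54) + (29) + (51) = -146
Area = |Σ|/2 = 73.

73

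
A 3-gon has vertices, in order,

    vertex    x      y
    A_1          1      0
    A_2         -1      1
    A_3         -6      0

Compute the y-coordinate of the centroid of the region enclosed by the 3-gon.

Apply Gauss's area formula. First the cross-terms c_i = x_i·y_{i+1} − x_{i+1}·y_i:
  1, 6, 0  ⇒  2A = 7, A = 3.5.
Then Σ (y_i + y_{i+1})·c_i = 7, so ȳ = 7 / (6·3.5) = 1/3.

1/3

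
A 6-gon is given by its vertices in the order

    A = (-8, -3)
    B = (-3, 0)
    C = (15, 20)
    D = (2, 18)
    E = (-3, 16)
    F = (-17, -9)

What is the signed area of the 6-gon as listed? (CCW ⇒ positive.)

262.5

Apply Gauss's area formula: 2A = Σ (x_i·y_{i+1} − x_{i+1}·y_i), indices taken mod 6.
Σ = (-9) + (-60) + (230) + (86) + (299) + (-21) = 525
Signed area = Σ/2 = 262.5 (positive ⇒ counter-clockwise traversal).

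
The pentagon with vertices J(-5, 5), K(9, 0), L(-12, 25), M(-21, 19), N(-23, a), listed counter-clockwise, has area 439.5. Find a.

Write out the shoelace sum; only the two edges meeting at N involve a:
2·Area = [((-21)·a − (-23)·19) + ((-23)·5 − (-5)·a)] + 477
       = -16·a + 799 = 879
⇒ a = -5.

-5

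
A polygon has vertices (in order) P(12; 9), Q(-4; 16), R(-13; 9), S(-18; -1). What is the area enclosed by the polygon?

212.5

Σ = (228) + (172) + (175) + (-150) = 425
Area = |Σ|/2 = 212.5.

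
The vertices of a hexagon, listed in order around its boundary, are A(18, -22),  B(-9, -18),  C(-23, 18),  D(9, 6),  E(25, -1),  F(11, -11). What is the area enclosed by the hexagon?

Cross-terms: -522, -576, -300, -159, -264, -44  ⇒  Σ = -1865
Area = |Σ|/2 = 932.5.

932.5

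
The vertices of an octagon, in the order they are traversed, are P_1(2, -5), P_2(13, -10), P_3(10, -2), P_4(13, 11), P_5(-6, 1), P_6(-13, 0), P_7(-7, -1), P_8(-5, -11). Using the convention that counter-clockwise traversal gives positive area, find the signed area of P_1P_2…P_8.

239.5

Apply the surveyor's formula: 2A = Σ (x_i·y_{i+1} − x_{i+1}·y_i), indices taken mod 8.
Σ = (45) + (74) + (136) + (79) + (13) + (13) + (72) + (47) = 479
Signed area = Σ/2 = 239.5 (positive ⇒ counter-clockwise traversal).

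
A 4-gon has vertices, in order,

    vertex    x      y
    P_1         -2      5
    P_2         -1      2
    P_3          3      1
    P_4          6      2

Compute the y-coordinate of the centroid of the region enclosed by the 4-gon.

8/3

Apply the surveyor's formula. First the cross-terms c_i = x_i·y_{i+1} − x_{i+1}·y_i:
  1, -7, 0, 34  ⇒  2A = 28, A = 14.
Then Σ (y_i + y_{i+1})·c_i = 224, so ȳ = 224 / (6·14) = 8/3.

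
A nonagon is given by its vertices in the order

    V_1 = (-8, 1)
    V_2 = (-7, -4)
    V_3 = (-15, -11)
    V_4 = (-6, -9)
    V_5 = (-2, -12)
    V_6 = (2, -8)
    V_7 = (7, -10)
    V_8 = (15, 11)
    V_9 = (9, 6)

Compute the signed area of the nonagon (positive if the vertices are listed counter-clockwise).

265

Apply the shoelace formula: 2A = Σ (x_i·y_{i+1} − x_{i+1}·y_i), indices taken mod 9.
Σ = (39) + (17) + (69) + (54) + (40) + (36) + (227) + (-9) + (57) = 530
Signed area = Σ/2 = 265 (positive ⇒ counter-clockwise traversal).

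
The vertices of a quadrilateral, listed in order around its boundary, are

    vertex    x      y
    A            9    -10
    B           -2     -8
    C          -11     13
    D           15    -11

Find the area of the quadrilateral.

165.5

Apply the shoelace formula: 2A = Σ (x_i·y_{i+1} − x_{i+1}·y_i), indices taken mod 4.
Σ = (-92) + (-114) + (-74) + (-51) = -331
Area = |Σ|/2 = 165.5.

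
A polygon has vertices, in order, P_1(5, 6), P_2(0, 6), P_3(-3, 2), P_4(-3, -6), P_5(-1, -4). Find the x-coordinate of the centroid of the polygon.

-4/69

Apply Gauss's area formula. First the cross-terms c_i = x_i·y_{i+1} − x_{i+1}·y_i:
  30, 18, 24, 6, 14  ⇒  2A = 92, A = 46.
Then Σ (x_i + x_{i+1})·c_i = -16, so x̄ = -16 / (6·46) = -4/69.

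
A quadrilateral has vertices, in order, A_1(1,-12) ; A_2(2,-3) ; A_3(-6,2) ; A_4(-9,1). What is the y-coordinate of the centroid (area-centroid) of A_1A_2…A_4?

-103/27

Apply Gauss's area formula. First the cross-terms c_i = x_i·y_{i+1} − x_{i+1}·y_i:
  21, -14, 12, 107  ⇒  2A = 126, A = 63.
Then Σ (y_i + y_{i+1})·c_i = -1442, so ȳ = -1442 / (6·63) = -103/27.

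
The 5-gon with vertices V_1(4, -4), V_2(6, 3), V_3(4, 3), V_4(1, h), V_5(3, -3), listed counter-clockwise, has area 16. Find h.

The doubled signed area Σ (x_i y_{i+1} − x_{i+1} y_i) is linear in h.
With h=0 it equals 36; the coefficient of h is 1 (from the two edges through V_4).
So 1·h + 36 = 2·16 = 32 ⇒ h = -4.

-4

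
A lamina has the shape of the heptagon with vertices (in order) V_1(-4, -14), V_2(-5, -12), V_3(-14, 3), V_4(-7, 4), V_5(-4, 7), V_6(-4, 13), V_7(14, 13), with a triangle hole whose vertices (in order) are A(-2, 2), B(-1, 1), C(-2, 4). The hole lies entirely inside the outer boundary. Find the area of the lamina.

Outer boundary:
Apply the shoelace formula: 2A = Σ (x_i·y_{i+1} − x_{i+1}·y_i), indices taken mod 7.
Cross-terms: -22, -183, -35, -33, -24, -234, -144  ⇒  Σ = -675
Area = |Σ|/2 = 337.5.
Hole:
Apply the surveyor's formula: 2A = Σ (x_i·y_{i+1} − x_{i+1}·y_i), indices taken mod 3.
Σ = (0) + (-2) + (4) = 2
Area = |Σ|/2 = 1.
Net area = 337.5 − 1 = 336.5.

336.5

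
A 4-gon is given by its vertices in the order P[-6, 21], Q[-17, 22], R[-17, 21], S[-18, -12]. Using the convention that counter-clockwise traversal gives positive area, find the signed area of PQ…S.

Σ = (225) + (17) + (582) + (-450) = 374
Signed area = Σ/2 = 187 (positive ⇒ counter-clockwise traversal).

187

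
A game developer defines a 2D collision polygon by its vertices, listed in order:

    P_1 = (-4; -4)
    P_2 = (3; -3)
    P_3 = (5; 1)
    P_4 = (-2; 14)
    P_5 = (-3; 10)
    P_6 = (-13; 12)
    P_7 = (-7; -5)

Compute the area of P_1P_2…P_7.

Σ = (24) + (18) + (72) + (22) + (94) + (149) + (8) = 387
Area = |Σ|/2 = 193.5.

193.5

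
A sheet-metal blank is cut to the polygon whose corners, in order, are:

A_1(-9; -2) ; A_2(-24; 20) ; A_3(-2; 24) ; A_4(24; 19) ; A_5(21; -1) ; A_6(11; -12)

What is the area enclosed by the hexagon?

Apply the shoelace (surveyor's) formula: 2A = Σ (x_i·y_{i+1} − x_{i+1}·y_i), indices taken mod 6.
Σ = (-228) + (-536) + (-614) + (-423) + (-241) + (-130) = -2172
Area = |Σ|/2 = 1086.

1086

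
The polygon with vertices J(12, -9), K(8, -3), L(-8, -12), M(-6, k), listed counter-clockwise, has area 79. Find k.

-13

Write out the shoelace sum; only the two edges meeting at M involve k:
2·Area = [((-8)·k − (-6)·(-12)) + ((-6)·(-9) − 12·k)] + -84
       = -20·k + -102 = 158
⇒ k = -13.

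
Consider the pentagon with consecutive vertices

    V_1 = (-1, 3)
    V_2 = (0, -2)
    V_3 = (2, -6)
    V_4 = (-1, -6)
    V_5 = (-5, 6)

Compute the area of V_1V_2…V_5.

28.5

Apply the surveyor's formula: 2A = Σ (x_i·y_{i+1} − x_{i+1}·y_i), indices taken mod 5.
Cross-terms: 2, 4, -18, -36, -9  ⇒  Σ = -57
Area = |Σ|/2 = 28.5.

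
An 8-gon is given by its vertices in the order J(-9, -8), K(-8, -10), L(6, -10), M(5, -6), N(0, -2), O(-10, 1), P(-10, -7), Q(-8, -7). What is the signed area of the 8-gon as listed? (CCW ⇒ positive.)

122.5

Σ = (26) + (140) + (14) + (-10) + (-20) + (80) + (14) + (1) = 245
Signed area = Σ/2 = 122.5 (positive ⇒ counter-clockwise traversal).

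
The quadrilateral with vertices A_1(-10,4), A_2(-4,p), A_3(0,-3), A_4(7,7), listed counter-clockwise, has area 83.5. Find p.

The doubled signed area Σ (x_i y_{i+1} − x_{i+1} y_i) is linear in p.
With p=0 it equals 147; the coefficient of p is -10 (from the two edges through A_2).
So -10·p + 147 = 2·83.5 = 167 ⇒ p = -2.

-2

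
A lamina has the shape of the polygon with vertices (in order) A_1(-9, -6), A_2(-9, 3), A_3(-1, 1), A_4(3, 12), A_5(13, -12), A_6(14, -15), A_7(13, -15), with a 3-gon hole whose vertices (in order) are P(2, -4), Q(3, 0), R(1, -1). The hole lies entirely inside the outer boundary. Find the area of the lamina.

Outer boundary:
Apply Gauss's area formula: 2A = Σ (x_i·y_{i+1} − x_{i+1}·y_i), indices taken mod 7.
A_1→A_2: (-9)(3) − (-9)(-6) = -81
A_2→A_3: (-9)(1) − (-1)(3) = -6
A_3→A_4: (-1)(12) − (3)(1) = -15
A_4→A_5: (3)(-12) − (13)(12) = -192
A_5→A_6: (13)(-15) − (14)(-12) = -27
A_6→A_7: (14)(-15) − (13)(-15) = -15
A_7→A_1: (13)(-6) − (-9)(-15) = -213
Σ = -549
Area = |Σ|/2 = 274.5.
Hole:
Cross-terms: 12, -3, -2  ⇒  Σ = 7
Area = |Σ|/2 = 3.5.
Net area = 274.5 − 3.5 = 271.

271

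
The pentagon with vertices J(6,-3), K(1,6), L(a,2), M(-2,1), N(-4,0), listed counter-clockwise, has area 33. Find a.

The doubled signed area Σ (x_i y_{i+1} − x_{i+1} y_i) is linear in a.
With a=0 it equals 61; the coefficient of a is -5 (from the two edges through L).
So -5·a + 61 = 2·33 = 66 ⇒ a = -1.

-1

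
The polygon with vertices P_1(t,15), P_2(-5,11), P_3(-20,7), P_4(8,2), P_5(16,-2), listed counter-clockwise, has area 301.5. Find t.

19

The doubled signed area Σ (x_i y_{i+1} − x_{i+1} y_i) is linear in t.
With t=0 it equals 356; the coefficient of t is 13 (from the two edges through P_1).
So 13·t + 356 = 2·301.5 = 603 ⇒ t = 19.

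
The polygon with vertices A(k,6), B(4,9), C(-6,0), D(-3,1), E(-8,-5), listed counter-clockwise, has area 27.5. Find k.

4

Write out the shoelace sum; only the two edges meeting at A involve k:
2·Area = [((-8)·6 − k·(-5)) + (k·9 − 4·6)] + 71
       = 14·k + -1 = 55
⇒ k = 4.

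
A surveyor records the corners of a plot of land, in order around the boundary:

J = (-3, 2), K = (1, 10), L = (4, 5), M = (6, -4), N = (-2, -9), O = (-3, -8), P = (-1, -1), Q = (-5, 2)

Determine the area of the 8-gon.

Apply the surveyor's formula: 2A = Σ (x_i·y_{i+1} − x_{i+1}·y_i), indices taken mod 8.
Σ = (-32) + (-35) + (-46) + (-62) + (-11) + (-5) + (-7) + (-4) = -202
Area = |Σ|/2 = 101.

101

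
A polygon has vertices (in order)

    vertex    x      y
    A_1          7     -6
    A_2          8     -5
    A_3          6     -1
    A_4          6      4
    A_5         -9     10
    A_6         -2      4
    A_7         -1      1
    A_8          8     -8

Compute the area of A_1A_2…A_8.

Cross-terms: 13, 22, 30, 96, -16, 2, 0, 8  ⇒  Σ = 155
Area = |Σ|/2 = 77.5.

77.5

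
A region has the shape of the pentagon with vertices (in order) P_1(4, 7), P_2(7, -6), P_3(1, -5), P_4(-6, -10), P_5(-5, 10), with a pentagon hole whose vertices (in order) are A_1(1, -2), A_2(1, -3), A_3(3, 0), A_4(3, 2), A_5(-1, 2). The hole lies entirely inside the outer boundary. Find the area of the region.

152.5

Outer boundary:
Apply the shoelace (surveyor's) formula: 2A = Σ (x_i·y_{i+1} − x_{i+1}·y_i), indices taken mod 5.
Σ = (-73) + (-29) + (-40) + (-110) + (-75) = -327
Area = |Σ|/2 = 163.5.
Hole:
Apply Gauss's area formula: 2A = Σ (x_i·y_{i+1} − x_{i+1}·y_i), indices taken mod 5.
Cross-terms: -1, 9, 6, 8, 0  ⇒  Σ = 22
Area = |Σ|/2 = 11.
Net area = 163.5 − 11 = 152.5.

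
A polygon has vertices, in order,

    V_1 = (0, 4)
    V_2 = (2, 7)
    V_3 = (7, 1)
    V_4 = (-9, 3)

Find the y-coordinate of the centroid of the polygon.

Apply Gauss's area formula. First the cross-terms c_i = x_i·y_{i+1} − x_{i+1}·y_i:
  -8, -47, 30, -36  ⇒  2A = -61, A = -30.5.
Then Σ (y_i + y_{i+1})·c_i = -596, so ȳ = -596 / (6·(-30.5)) = 596/183.

596/183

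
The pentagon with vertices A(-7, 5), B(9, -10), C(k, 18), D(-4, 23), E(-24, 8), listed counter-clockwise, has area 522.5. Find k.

10

The doubled signed area Σ (x_i y_{i+1} − x_{i+1} y_i) is linear in k.
With k=0 it equals 715; the coefficient of k is 33 (from the two edges through C).
So 33·k + 715 = 2·522.5 = 1045 ⇒ k = 10.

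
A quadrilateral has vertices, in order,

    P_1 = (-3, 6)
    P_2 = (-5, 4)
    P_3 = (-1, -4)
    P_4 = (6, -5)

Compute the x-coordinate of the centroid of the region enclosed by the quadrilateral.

-20/69

Apply Gauss's area formula. First the cross-terms c_i = x_i·y_{i+1} − x_{i+1}·y_i:
  18, 24, 29, 21  ⇒  2A = 92, A = 46.
Then Σ (x_i + x_{i+1})·c_i = -80, so x̄ = -80 / (6·46) = -20/69.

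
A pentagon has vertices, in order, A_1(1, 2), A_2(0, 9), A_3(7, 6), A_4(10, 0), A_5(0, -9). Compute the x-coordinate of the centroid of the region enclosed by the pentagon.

781/195

Apply the shoelace (surveyor's) formula. First the cross-terms c_i = x_i·y_{i+1} − x_{i+1}·y_i:
  9, -63, -60, -90, 9  ⇒  2A = -195, A = -97.5.
Then Σ (x_i + x_{i+1})·c_i = -2343, so x̄ = -2343 / (6·(-97.5)) = 781/195.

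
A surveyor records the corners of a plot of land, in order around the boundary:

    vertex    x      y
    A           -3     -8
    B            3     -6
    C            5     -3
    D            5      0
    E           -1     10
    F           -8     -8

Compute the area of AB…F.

128

Apply the shoelace (surveyor's) formula: 2A = Σ (x_i·y_{i+1} − x_{i+1}·y_i), indices taken mod 6.
Σ = (42) + (21) + (15) + (50) + (88) + (40) = 256
Area = |Σ|/2 = 128.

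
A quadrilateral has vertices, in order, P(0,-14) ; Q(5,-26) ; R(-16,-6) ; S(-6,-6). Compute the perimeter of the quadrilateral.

62

|PQ| = √((5)² + (-12)²) = √169 = 13
|QR| = √((-21)² + (20)²) = √841 = 29
|RS| = √((10)² + (0)²) = √100 = 10
|SP| = √((6)² + (-8)²) = √100 = 10
Perimeter = 13 + 29 + 10 + 10 = 62.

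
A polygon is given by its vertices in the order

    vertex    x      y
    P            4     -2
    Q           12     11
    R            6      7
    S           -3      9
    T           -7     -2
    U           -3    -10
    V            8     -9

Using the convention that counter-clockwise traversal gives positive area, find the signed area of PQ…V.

210.5

Apply the shoelace formula: 2A = Σ (x_i·y_{i+1} − x_{i+1}·y_i), indices taken mod 7.
Σ = (68) + (18) + (75) + (69) + (64) + (107) + (20) = 421
Signed area = Σ/2 = 210.5 (positive ⇒ counter-clockwise traversal).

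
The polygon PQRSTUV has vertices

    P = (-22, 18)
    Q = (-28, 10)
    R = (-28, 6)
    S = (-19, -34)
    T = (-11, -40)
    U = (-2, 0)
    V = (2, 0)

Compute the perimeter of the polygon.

140

|PQ| = √((-6)² + (-8)²) = √100 = 10
|QR| = √((0)² + (-4)²) = √16 = 4
|RS| = √((9)² + (-40)²) = √1681 = 41
|ST| = √((8)² + (-6)²) = √100 = 10
|TU| = √((9)² + (40)²) = √1681 = 41
|UV| = √((4)² + (0)²) = √16 = 4
|VP| = √((-24)² + (18)²) = √900 = 30
Perimeter = 10 + 4 + 41 + 10 + 41 + 4 + 30 = 140.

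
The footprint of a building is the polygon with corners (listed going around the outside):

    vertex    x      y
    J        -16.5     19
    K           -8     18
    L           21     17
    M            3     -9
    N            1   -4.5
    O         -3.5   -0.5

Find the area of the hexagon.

Apply the surveyor's formula: 2A = Σ (x_i·y_{i+1} − x_{i+1}·y_i), indices taken mod 6.
Σ = (-145) + (-514) + (-240) + (-4.5) + (-16.25) + (-74.75) = -994.5
Area = |Σ|/2 = 497.25.

497.25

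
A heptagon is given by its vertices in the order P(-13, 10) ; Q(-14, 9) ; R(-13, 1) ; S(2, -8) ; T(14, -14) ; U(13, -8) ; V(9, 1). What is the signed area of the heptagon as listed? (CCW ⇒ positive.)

285

P→Q: (-13)(9) − (-14)(10) = 23
Q→R: (-14)(1) − (-13)(9) = 103
R→S: (-13)(-8) − (2)(1) = 102
S→T: (2)(-14) − (14)(-8) = 84
T→U: (14)(-8) − (13)(-14) = 70
U→V: (13)(1) − (9)(-8) = 85
V→P: (9)(10) − (-13)(1) = 103
Σ = 570
Signed area = Σ/2 = 285 (positive ⇒ counter-clockwise traversal).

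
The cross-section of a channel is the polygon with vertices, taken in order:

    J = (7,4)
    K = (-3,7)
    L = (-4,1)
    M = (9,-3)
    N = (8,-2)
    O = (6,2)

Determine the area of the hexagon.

66.5

J→K: (7)(7) − (-3)(4) = 61
K→L: (-3)(1) − (-4)(7) = 25
L→M: (-4)(-3) − (9)(1) = 3
M→N: (9)(-2) − (8)(-3) = 6
N→O: (8)(2) − (6)(-2) = 28
O→J: (6)(4) − (7)(2) = 10
Σ = 133
Area = |Σ|/2 = 66.5.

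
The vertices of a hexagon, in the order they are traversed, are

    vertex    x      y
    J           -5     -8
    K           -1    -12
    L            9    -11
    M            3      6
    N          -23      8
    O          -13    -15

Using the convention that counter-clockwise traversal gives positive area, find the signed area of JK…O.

449

J→K: (-5)(-12) − (-1)(-8) = 52
K→L: (-1)(-11) − (9)(-12) = 119
L→M: (9)(6) − (3)(-11) = 87
M→N: (3)(8) − (-23)(6) = 162
N→O: (-23)(-15) − (-13)(8) = 449
O→J: (-13)(-8) − (-5)(-15) = 29
Σ = 898
Signed area = Σ/2 = 449 (positive ⇒ counter-clockwise traversal).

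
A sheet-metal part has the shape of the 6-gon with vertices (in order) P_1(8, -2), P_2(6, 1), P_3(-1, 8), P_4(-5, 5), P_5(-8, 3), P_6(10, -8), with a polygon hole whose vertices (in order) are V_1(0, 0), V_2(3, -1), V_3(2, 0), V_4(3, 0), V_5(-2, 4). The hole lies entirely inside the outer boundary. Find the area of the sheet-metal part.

96.5

Outer boundary:
Σ = (20) + (49) + (35) + (25) + (34) + (44) = 207
Area = |Σ|/2 = 103.5.
Hole:
Apply the shoelace (surveyor's) formula: 2A = Σ (x_i·y_{i+1} − x_{i+1}·y_i), indices taken mod 5.
V_1→V_2: (0)(-1) − (3)(0) = 0
V_2→V_3: (3)(0) − (2)(-1) = 2
V_3→V_4: (2)(0) − (3)(0) = 0
V_4→V_5: (3)(4) − (-2)(0) = 12
V_5→V_1: (-2)(0) − (0)(4) = 0
Σ = 14
Area = |Σ|/2 = 7.
Net area = 103.5 − 7 = 96.5.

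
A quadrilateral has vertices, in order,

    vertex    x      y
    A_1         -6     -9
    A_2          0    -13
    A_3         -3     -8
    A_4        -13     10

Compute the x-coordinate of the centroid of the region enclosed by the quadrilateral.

Apply the shoelace formula. First the cross-terms c_i = x_i·y_{i+1} − x_{i+1}·y_i:
  78, -39, -134, 177  ⇒  2A = 82, A = 41.
Then Σ (x_i + x_{i+1})·c_i = -1570, so x̄ = -1570 / (6·41) = -785/123.

-785/123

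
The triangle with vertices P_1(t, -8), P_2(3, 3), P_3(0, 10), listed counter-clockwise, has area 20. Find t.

2

Write out the shoelace sum; only the two edges meeting at P_1 involve t:
2·Area = [(0·(-8) − t·10) + (t·3 − 3·(-8))] + 30
       = -7·t + 54 = 40
⇒ t = 2.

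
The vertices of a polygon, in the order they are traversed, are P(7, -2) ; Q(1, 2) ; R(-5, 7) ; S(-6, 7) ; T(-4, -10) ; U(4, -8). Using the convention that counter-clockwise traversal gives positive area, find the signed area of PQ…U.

124

Apply the surveyor's formula: 2A = Σ (x_i·y_{i+1} − x_{i+1}·y_i), indices taken mod 6.
Cross-terms: 16, 17, 7, 88, 72, 48  ⇒  Σ = 248
Signed area = Σ/2 = 124 (positive ⇒ counter-clockwise traversal).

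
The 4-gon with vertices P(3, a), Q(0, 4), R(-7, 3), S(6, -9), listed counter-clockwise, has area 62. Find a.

2

Write out the shoelace sum; only the two edges meeting at P involve a:
2·Area = [(6·a − 3·(-9)) + (3·4 − 0·a)] + 73
       = 6·a + 112 = 124
⇒ a = 2.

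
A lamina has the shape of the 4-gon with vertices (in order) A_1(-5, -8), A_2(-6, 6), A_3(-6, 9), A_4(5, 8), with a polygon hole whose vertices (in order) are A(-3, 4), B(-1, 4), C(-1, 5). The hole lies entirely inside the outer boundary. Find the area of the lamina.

Outer boundary:
Cross-terms: -78, -18, -93, 0  ⇒  Σ = -189
Area = |Σ|/2 = 94.5.
Hole:
Cross-terms: -8, -1, 11  ⇒  Σ = 2
Area = |Σ|/2 = 1.
Net area = 94.5 − 1 = 93.5.

93.5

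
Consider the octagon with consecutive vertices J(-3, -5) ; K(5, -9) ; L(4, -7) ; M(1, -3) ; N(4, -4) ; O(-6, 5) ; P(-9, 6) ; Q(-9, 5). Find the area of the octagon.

65

Apply Gauss's area formula: 2A = Σ (x_i·y_{i+1} − x_{i+1}·y_i), indices taken mod 8.
J→K: (-3)(-9) − (5)(-5) = 52
K→L: (5)(-7) − (4)(-9) = 1
L→M: (4)(-3) − (1)(-7) = -5
M→N: (1)(-4) − (4)(-3) = 8
N→O: (4)(5) − (-6)(-4) = -4
O→P: (-6)(6) − (-9)(5) = 9
P→Q: (-9)(5) − (-9)(6) = 9
Q→J: (-9)(-5) − (-3)(5) = 60
Σ = 130
Area = |Σ|/2 = 65.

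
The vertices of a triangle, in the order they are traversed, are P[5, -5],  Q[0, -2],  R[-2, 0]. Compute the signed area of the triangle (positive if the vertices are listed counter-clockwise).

Apply the surveyor's formula: 2A = Σ (x_i·y_{i+1} − x_{i+1}·y_i), indices taken mod 3.
Cross-terms: -10, -4, 10  ⇒  Σ = -4
Signed area = Σ/2 = -2 (negative ⇒ clockwise traversal).

-2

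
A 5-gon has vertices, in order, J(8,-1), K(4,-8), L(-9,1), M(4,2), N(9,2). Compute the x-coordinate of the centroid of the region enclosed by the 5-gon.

55/37

Apply the surveyor's formula. First the cross-terms c_i = x_i·y_{i+1} − x_{i+1}·y_i:
  -60, -68, -22, -10, -25  ⇒  2A = -185, A = -92.5.
Then Σ (x_i + x_{i+1})·c_i = -825, so x̄ = -825 / (6·(-92.5)) = 55/37.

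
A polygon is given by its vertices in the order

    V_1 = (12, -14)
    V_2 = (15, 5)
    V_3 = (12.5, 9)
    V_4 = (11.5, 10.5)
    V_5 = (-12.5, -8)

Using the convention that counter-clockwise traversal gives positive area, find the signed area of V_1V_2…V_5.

Apply the shoelace (surveyor's) formula: 2A = Σ (x_i·y_{i+1} − x_{i+1}·y_i), indices taken mod 5.
V_1→V_2: (12)(5) − (15)(-14) = 270
V_2→V_3: (15)(9) − (12.5)(5) = 72.5
V_3→V_4: (12.5)(10.5) − (11.5)(9) = 27.75
V_4→V_5: (11.5)(-8) − (-12.5)(10.5) = 39.25
V_5→V_1: (-12.5)(-14) − (12)(-8) = 271
Σ = 680.5
Signed area = Σ/2 = 340.25 (positive ⇒ counter-clockwise traversal).

340.25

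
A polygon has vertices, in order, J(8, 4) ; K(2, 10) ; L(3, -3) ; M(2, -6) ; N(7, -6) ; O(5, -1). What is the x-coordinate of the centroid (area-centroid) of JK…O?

278/63

Apply Gauss's area formula. First the cross-terms c_i = x_i·y_{i+1} − x_{i+1}·y_i:
  72, -36, -12, 30, 23, 28  ⇒  2A = 105, A = 52.5.
Then Σ (x_i + x_{i+1})·c_i = 1390, so x̄ = 1390 / (6·52.5) = 278/63.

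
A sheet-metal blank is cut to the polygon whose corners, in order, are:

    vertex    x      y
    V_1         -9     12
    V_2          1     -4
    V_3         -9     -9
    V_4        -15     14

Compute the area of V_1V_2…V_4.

Apply Gauss's area formula: 2A = Σ (x_i·y_{i+1} − x_{i+1}·y_i), indices taken mod 4.
Σ = (24) + (-45) + (-261) + (-54) = -336
Area = |Σ|/2 = 168.

168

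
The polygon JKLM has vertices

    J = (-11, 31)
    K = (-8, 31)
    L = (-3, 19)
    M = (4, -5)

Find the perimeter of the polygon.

|JK| = √((3)² + (0)²) = √9 = 3
|KL| = √((5)² + (-12)²) = √169 = 13
|LM| = √((7)² + (-24)²) = √625 = 25
|MJ| = √((-15)² + (36)²) = √1521 = 39
Perimeter = 3 + 13 + 25 + 39 = 80.

80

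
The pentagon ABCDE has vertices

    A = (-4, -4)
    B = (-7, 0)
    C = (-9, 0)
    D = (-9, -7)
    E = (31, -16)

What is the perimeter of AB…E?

92

|AB| = √((-3)² + (4)²) = √25 = 5
|BC| = √((-2)² + (0)²) = √4 = 2
|CD| = √((0)² + (-7)²) = √49 = 7
|DE| = √((40)² + (-9)²) = √1681 = 41
|EA| = √((-35)² + (12)²) = √1369 = 37
Perimeter = 5 + 2 + 7 + 41 + 37 = 92.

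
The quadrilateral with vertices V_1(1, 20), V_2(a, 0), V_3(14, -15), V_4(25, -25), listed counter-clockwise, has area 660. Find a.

-22

The doubled signed area Σ (x_i y_{i+1} − x_{i+1} y_i) is linear in a.
With a=0 it equals 550; the coefficient of a is -35 (from the two edges through V_2).
So -35·a + 550 = 2·660 = 1320 ⇒ a = -22.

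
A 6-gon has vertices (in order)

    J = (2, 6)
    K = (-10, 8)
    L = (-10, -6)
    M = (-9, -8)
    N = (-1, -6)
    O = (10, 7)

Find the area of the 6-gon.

Apply the shoelace (surveyor's) formula: 2A = Σ (x_i·y_{i+1} − x_{i+1}·y_i), indices taken mod 6.
Cross-terms: 76, 140, 26, 46, 53, 46  ⇒  Σ = 387
Area = |Σ|/2 = 193.5.

193.5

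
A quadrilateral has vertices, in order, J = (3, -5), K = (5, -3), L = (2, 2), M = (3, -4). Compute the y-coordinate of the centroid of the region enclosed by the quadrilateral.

-89/45

Apply the surveyor's formula. First the cross-terms c_i = x_i·y_{i+1} − x_{i+1}·y_i:
  16, 16, -14, -3  ⇒  2A = 15, A = 7.5.
Then Σ (y_i + y_{i+1})·c_i = -89, so ȳ = -89 / (6·7.5) = -89/45.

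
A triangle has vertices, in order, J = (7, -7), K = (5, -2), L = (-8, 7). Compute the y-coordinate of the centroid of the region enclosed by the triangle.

-2/3

Apply the shoelace (surveyor's) formula. First the cross-terms c_i = x_i·y_{i+1} − x_{i+1}·y_i:
  21, 19, 7  ⇒  2A = 47, A = 23.5.
Then Σ (y_i + y_{i+1})·c_i = -94, so ȳ = -94 / (6·23.5) = -2/3.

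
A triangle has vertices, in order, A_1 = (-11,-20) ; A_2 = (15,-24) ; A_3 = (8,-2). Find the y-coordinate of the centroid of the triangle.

Apply the shoelace formula. First the cross-terms c_i = x_i·y_{i+1} − x_{i+1}·y_i:
  564, 162, -182  ⇒  2A = 544, A = 272.
Then Σ (y_i + y_{i+1})·c_i = -25024, so ȳ = -25024 / (6·272) = -46/3.

-46/3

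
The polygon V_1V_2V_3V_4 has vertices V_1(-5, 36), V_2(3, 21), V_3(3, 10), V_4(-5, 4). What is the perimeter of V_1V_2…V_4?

|V_1V_2| = √((8)² + (-15)²) = √289 = 17
|V_2V_3| = √((0)² + (-11)²) = √121 = 11
|V_3V_4| = √((-8)² + (-6)²) = √100 = 10
|V_4V_1| = √((0)² + (32)²) = √1024 = 32
Perimeter = 17 + 11 + 10 + 32 = 70.

70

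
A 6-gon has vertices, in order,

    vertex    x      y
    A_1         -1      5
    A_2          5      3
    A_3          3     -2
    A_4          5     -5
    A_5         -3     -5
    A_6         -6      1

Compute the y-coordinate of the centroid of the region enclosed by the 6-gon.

Apply the shoelace formula. First the cross-terms c_i = x_i·y_{i+1} − x_{i+1}·y_i:
  -28, -19, -5, -40, -33, -29  ⇒  2A = -154, A = -77.
Then Σ (y_i + y_{i+1})·c_i = 150, so ȳ = 150 / (6·(-77)) = -25/77.

-25/77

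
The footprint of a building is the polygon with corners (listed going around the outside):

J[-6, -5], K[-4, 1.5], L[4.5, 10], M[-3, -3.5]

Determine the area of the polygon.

33.75

Apply the shoelace (surveyor's) formula: 2A = Σ (x_i·y_{i+1} − x_{i+1}·y_i), indices taken mod 4.
Σ = (-29) + (-46.75) + (14.25) + (-6) = -67.5
Area = |Σ|/2 = 33.75.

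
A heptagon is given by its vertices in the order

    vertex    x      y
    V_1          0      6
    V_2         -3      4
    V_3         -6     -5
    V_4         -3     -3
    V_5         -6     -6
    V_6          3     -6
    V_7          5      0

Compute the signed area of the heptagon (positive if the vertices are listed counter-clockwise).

Apply the shoelace (surveyor's) formula: 2A = Σ (x_i·y_{i+1} − x_{i+1}·y_i), indices taken mod 7.
Σ = (18) + (39) + (3) + (0) + (54) + (30) + (30) = 174
Signed area = Σ/2 = 87 (positive ⇒ counter-clockwise traversal).

87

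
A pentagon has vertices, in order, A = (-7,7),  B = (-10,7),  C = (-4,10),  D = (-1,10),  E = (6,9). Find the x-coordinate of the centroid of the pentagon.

Apply the shoelace formula. First the cross-terms c_i = x_i·y_{i+1} − x_{i+1}·y_i:
  21, -72, -30, -69, 105  ⇒  2A = -45, A = -22.5.
Then Σ (x_i + x_{i+1})·c_i = 351, so x̄ = 351 / (6·(-22.5)) = -2.6.

-2.6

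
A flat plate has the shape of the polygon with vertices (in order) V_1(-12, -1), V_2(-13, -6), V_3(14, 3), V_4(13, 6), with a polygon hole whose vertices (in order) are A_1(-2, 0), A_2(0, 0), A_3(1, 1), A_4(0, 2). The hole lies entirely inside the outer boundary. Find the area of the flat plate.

101

Outer boundary:
Apply the surveyor's formula: 2A = Σ (x_i·y_{i+1} − x_{i+1}·y_i), indices taken mod 4.
V_1→V_2: (-12)(-6) − (-13)(-1) = 59
V_2→V_3: (-13)(3) − (14)(-6) = 45
V_3→V_4: (14)(6) − (13)(3) = 45
V_4→V_1: (13)(-1) − (-12)(6) = 59
Σ = 208
Area = |Σ|/2 = 104.
Hole:
Apply the surveyor's formula: 2A = Σ (x_i·y_{i+1} − x_{i+1}·y_i), indices taken mod 4.
Σ = (0) + (0) + (2) + (4) = 6
Area = |Σ|/2 = 3.
Net area = 104 − 3 = 101.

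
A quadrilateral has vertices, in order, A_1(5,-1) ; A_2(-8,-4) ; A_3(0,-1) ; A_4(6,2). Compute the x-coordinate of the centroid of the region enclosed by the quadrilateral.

4/3

Apply Gauss's area formula. First the cross-terms c_i = x_i·y_{i+1} − x_{i+1}·y_i:
  -28, 8, 6, -16  ⇒  2A = -30, A = -15.
Then Σ (x_i + x_{i+1})·c_i = -120, so x̄ = -120 / (6·(-15)) = 4/3.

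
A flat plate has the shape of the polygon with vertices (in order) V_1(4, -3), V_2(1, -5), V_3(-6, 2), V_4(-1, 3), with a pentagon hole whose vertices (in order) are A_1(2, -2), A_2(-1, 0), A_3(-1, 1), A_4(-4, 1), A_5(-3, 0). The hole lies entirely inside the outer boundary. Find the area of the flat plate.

30.5

Outer boundary:
Σ = (-17) + (-28) + (-16) + (-9) = -70
Area = |Σ|/2 = 35.
Hole:
Apply the shoelace (surveyor's) formula: 2A = Σ (x_i·y_{i+1} − x_{i+1}·y_i), indices taken mod 5.
Cross-terms: -2, -1, 3, 3, 6  ⇒  Σ = 9
Area = |Σ|/2 = 4.5.
Net area = 35 − 4.5 = 30.5.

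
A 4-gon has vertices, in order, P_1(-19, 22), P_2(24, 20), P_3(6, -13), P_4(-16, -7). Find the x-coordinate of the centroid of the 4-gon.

Apply the shoelace formula. First the cross-terms c_i = x_i·y_{i+1} − x_{i+1}·y_i:
  -908, -432, -250, -485  ⇒  2A = -2075, A = -1037.5.
Then Σ (x_i + x_{i+1})·c_i = 1975, so x̄ = 1975 / (6·(-1037.5)) = -79/249.

-79/249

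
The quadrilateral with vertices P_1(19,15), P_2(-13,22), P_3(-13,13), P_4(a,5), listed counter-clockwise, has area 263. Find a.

-22

Write out the shoelace sum; only the two edges meeting at P_4 involve a:
2·Area = [((-13)·5 − a·13) + (a·15 − 19·5)] + 730
       = 2·a + 570 = 526
⇒ a = -22.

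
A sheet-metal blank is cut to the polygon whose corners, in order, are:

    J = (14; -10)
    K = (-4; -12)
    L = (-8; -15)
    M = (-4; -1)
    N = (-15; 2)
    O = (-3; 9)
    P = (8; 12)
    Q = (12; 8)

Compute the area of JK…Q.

434

Apply the surveyor's formula: 2A = Σ (x_i·y_{i+1} − x_{i+1}·y_i), indices taken mod 8.
Σ = (-208) + (-36) + (-52) + (-23) + (-129) + (-108) + (-80) + (-232) = -868
Area = |Σ|/2 = 434.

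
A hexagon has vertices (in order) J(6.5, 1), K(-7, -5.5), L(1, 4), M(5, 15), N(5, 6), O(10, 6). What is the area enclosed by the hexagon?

80.125

Apply the surveyor's formula: 2A = Σ (x_i·y_{i+1} − x_{i+1}·y_i), indices taken mod 6.
Σ = (-28.75) + (-22.5) + (-5) + (-45) + (-30) + (-29) = -160.25
Area = |Σ|/2 = 80.125.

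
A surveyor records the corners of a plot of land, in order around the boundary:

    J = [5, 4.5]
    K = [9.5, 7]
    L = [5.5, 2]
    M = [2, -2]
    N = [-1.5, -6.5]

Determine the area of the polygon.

16.25

Apply the shoelace formula: 2A = Σ (x_i·y_{i+1} − x_{i+1}·y_i), indices taken mod 5.
Σ = (-7.75) + (-19.5) + (-15) + (-16) + (25.75) = -32.5
Area = |Σ|/2 = 16.25.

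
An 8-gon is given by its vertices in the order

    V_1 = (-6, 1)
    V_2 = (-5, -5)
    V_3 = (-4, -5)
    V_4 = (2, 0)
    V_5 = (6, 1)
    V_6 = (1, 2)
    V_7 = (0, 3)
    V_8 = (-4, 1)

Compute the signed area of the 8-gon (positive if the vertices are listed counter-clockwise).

Apply the surveyor's formula: 2A = Σ (x_i·y_{i+1} − x_{i+1}·y_i), indices taken mod 8.
V_1→V_2: (-6)(-5) − (-5)(1) = 35
V_2→V_3: (-5)(-5) − (-4)(-5) = 5
V_3→V_4: (-4)(0) − (2)(-5) = 10
V_4→V_5: (2)(1) − (6)(0) = 2
V_5→V_6: (6)(2) − (1)(1) = 11
V_6→V_7: (1)(3) − (0)(2) = 3
V_7→V_8: (0)(1) − (-4)(3) = 12
V_8→V_1: (-4)(1) − (-6)(1) = 2
Σ = 80
Signed area = Σ/2 = 40 (positive ⇒ counter-clockwise traversal).

40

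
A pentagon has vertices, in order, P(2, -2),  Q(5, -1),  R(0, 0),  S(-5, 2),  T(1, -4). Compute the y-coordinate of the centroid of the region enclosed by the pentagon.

-1

Apply the surveyor's formula. First the cross-terms c_i = x_i·y_{i+1} − x_{i+1}·y_i:
  8, 0, 0, 18, 6  ⇒  2A = 32, A = 16.
Then Σ (y_i + y_{i+1})·c_i = -96, so ȳ = -96 / (6·16) = -1.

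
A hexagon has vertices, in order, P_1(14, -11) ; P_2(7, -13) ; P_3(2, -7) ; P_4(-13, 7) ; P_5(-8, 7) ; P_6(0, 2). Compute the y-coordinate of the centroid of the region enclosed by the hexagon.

Apply the shoelace formula. First the cross-terms c_i = x_i·y_{i+1} − x_{i+1}·y_i:
  -105, -23, -77, -35, -16, -28  ⇒  2A = -284, A = -142.
Then Σ (y_i + y_{i+1})·c_i = 2598, so ȳ = 2598 / (6·(-142)) = -433/142.

-433/142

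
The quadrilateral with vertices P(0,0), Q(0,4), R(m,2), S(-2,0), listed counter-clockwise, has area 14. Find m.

Write out the shoelace sum; only the two edges meeting at R involve m:
2·Area = [(0·2 − m·4) + (m·0 − (-2)·2)] + 0
       = -4·m + 4 = 28
⇒ m = -6.

-6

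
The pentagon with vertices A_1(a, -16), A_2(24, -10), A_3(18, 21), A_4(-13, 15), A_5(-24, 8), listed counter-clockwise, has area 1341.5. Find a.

Write out the shoelace sum; only the two edges meeting at A_1 involve a:
2·Area = [((-24)·(-16) − a·8) + (a·(-10) − 24·(-16))] + 1483
       = -18·a + 2251 = 2683
⇒ a = -24.

-24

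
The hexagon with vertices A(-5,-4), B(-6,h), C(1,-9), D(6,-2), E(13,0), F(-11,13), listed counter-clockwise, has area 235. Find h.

-14

The doubled signed area Σ (x_i y_{i+1} − x_{i+1} y_i) is linear in h.
With h=0 it equals 386; the coefficient of h is -6 (from the two edges through B).
So -6·h + 386 = 2·235 = 470 ⇒ h = -14.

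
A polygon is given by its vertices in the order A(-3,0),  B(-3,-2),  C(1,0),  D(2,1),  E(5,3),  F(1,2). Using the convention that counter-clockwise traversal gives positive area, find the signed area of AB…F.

Apply Gauss's area formula: 2A = Σ (x_i·y_{i+1} − x_{i+1}·y_i), indices taken mod 6.
Cross-terms: 6, 2, 1, 1, 7, 6  ⇒  Σ = 23
Signed area = Σ/2 = 11.5 (positive ⇒ counter-clockwise traversal).

11.5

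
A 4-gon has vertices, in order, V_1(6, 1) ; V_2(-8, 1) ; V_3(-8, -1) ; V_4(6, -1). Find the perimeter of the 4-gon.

|V_1V_2| = √((-14)² + (0)²) = √196 = 14
|V_2V_3| = √((0)² + (-2)²) = √4 = 2
|V_3V_4| = √((14)² + (0)²) = √196 = 14
|V_4V_1| = √((0)² + (2)²) = √4 = 2
Perimeter = 14 + 2 + 14 + 2 = 32.

32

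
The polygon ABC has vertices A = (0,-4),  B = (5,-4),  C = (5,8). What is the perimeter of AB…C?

|AB| = √((5)² + (0)²) = √25 = 5
|BC| = √((0)² + (12)²) = √144 = 12
|CA| = √((-5)² + (-12)²) = √169 = 13
Perimeter = 5 + 12 + 13 = 30.

30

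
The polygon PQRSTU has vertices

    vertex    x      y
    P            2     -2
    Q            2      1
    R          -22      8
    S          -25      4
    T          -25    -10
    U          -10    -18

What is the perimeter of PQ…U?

84

|PQ| = √((0)² + (3)²) = √9 = 3
|QR| = √((-24)² + (7)²) = √625 = 25
|RS| = √((-3)² + (-4)²) = √25 = 5
|ST| = √((0)² + (-14)²) = √196 = 14
|TU| = √((15)² + (-8)²) = √289 = 17
|UP| = √((12)² + (16)²) = √400 = 20
Perimeter = 3 + 25 + 5 + 14 + 17 + 20 = 84.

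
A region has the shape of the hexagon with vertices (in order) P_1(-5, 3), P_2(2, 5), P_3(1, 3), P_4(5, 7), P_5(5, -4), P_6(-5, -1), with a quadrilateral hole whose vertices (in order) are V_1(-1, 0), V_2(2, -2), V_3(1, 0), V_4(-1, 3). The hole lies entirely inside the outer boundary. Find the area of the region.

64

Outer boundary:
Σ = (-31) + (1) + (-8) + (-55) + (-25) + (-20) = -138
Area = |Σ|/2 = 69.
Hole:
Σ = (2) + (2) + (3) + (3) = 10
Area = |Σ|/2 = 5.
Net area = 69 − 5 = 64.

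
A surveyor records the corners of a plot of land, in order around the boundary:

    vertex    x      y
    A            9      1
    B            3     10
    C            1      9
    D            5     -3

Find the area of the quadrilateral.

Σ = (87) + (17) + (-48) + (32) = 88
Area = |Σ|/2 = 44.

44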